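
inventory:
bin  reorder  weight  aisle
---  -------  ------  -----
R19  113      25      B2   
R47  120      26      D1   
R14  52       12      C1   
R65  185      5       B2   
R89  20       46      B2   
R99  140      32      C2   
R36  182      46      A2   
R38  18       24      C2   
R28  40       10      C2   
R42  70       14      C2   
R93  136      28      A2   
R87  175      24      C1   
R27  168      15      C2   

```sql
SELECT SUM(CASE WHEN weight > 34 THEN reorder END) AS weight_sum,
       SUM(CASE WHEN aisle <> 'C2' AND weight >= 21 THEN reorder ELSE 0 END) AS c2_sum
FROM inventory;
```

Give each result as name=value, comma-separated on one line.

[weight_sum: weight > 34]
bin=R19: ✗
bin=R47: ✗
bin=R14: ✗
bin=R65: ✗
bin=R89: ✓ → 20
bin=R99: ✗
bin=R36: ✓ → 182
bin=R38: ✗
bin=R28: ✗
bin=R42: ✗
bin=R93: ✗
bin=R87: ✗
bin=R27: ✗
weight_sum = 20 + 182 = 202
—
[c2_sum: aisle <> 'C2' AND weight >= 21]
bin=R19: ✓ → 113
bin=R47: ✓ → 120
bin=R14: ✗
bin=R65: ✗
bin=R89: ✓ → 20
bin=R99: ✗
bin=R36: ✓ → 182
bin=R38: ✗
bin=R28: ✗
bin=R42: ✗
bin=R93: ✓ → 136
bin=R87: ✓ → 175
bin=R27: ✗
c2_sum = 113 + 120 + 20 + 182 + 136 + 175 = 746

weight_sum=202, c2_sum=746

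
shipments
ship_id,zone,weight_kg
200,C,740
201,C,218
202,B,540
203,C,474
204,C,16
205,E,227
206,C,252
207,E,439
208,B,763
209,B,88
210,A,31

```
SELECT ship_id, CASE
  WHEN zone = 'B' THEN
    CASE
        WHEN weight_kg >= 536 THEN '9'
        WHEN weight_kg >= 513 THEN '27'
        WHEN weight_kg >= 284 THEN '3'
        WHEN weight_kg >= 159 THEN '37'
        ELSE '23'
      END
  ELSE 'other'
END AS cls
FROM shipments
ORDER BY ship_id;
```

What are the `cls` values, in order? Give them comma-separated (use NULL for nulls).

other, other, 9, other, other, other, other, other, 9, 23, other

ship_id=200: zone='C' → outer ELSE → other
ship_id=201: zone='C' → outer ELSE → other
ship_id=202: zone='B' → inner[weight_kg >= 536] → 9
ship_id=203: zone='C' → outer ELSE → other
ship_id=204: zone='C' → outer ELSE → other
ship_id=205: zone='E' → outer ELSE → other
ship_id=206: zone='C' → outer ELSE → other
ship_id=207: zone='E' → outer ELSE → other
ship_id=208: zone='B' → inner[weight_kg >= 536] → 9
ship_id=209: zone='B' → inner[ELSE] → 23
ship_id=210: zone='A' → outer ELSE → other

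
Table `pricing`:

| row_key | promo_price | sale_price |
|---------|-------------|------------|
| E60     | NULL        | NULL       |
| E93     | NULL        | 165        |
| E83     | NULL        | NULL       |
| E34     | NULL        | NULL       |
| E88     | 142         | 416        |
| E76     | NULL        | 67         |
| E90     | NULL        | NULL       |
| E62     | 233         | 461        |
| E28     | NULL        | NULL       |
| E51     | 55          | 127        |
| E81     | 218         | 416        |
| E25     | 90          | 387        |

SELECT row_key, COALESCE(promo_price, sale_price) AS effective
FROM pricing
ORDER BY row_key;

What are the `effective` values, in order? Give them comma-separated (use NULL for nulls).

90, NULL, NULL, 55, NULL, 233, 67, 218, NULL, 142, NULL, 165

row_key=E25: promo_price=90 → 90
row_key=E28: promo_price=NULL, sale_price=NULL (all NULL) → NULL
row_key=E34: promo_price=NULL, sale_price=NULL (all NULL) → NULL
row_key=E51: promo_price=55 → 55
row_key=E60: promo_price=NULL, sale_price=NULL (all NULL) → NULL
row_key=E62: promo_price=233 → 233
row_key=E76: promo_price=NULL, sale_price=67 → 67
row_key=E81: promo_price=218 → 218
row_key=E83: promo_price=NULL, sale_price=NULL (all NULL) → NULL
row_key=E88: promo_price=142 → 142
row_key=E90: promo_price=NULL, sale_price=NULL (all NULL) → NULL
row_key=E93: promo_price=NULL, sale_price=165 → 165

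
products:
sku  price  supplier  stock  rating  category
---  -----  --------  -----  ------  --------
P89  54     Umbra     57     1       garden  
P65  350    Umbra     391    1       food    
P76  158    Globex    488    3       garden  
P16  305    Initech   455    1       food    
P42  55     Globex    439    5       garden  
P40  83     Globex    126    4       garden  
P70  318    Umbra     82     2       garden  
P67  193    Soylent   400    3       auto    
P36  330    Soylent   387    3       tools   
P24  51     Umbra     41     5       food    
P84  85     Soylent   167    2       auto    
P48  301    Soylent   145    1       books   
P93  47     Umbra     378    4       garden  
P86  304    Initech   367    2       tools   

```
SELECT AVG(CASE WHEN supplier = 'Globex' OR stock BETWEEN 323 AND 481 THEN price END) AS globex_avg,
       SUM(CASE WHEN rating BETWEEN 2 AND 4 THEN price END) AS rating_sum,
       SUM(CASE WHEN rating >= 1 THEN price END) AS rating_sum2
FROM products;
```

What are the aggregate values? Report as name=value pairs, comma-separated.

globex_avg=202.7777777778, rating_sum=1518, rating_sum2=2634

[globex_avg: supplier = 'Globex' OR stock BETWEEN 323 AND 481]
sku=P89: ✗
sku=P65: ✓ → 350
sku=P76: ✓ → 158
sku=P16: ✓ → 305
sku=P42: ✓ → 55
sku=P40: ✓ → 83
sku=P70: ✗
sku=P67: ✓ → 193
sku=P36: ✓ → 330
sku=P24: ✗
sku=P84: ✗
sku=P48: ✗
sku=P93: ✓ → 47
sku=P86: ✓ → 304
globex_avg = (350 + 158 + 305 + 55 + 83 + 193 + 330 + 47 + 304) / 9 = 202.7777777778
—
[rating_sum: rating BETWEEN 2 AND 4]
sku=P89: ✗
sku=P65: ✗
sku=P76: ✓ → 158
sku=P16: ✗
sku=P42: ✗
sku=P40: ✓ → 83
sku=P70: ✓ → 318
sku=P67: ✓ → 193
sku=P36: ✓ → 330
sku=P24: ✗
sku=P84: ✓ → 85
sku=P48: ✗
sku=P93: ✓ → 47
sku=P86: ✓ → 304
rating_sum = 158 + 83 + 318 + 193 + 330 + 85 + 47 + 304 = 1518
—
[rating_sum2: rating >= 1]
sku=P89: ✓ → 54
sku=P65: ✓ → 350
sku=P76: ✓ → 158
sku=P16: ✓ → 305
sku=P42: ✓ → 55
sku=P40: ✓ → 83
sku=P70: ✓ → 318
sku=P67: ✓ → 193
sku=P36: ✓ → 330
sku=P24: ✓ → 51
sku=P84: ✓ → 85
sku=P48: ✓ → 301
sku=P93: ✓ → 47
sku=P86: ✓ → 304
rating_sum2 = 54 + 350 + 158 + 305 + 55 + 83 + 318 + 193 + 330 + 51 + 85 + 301 + 47 + 304 = 2634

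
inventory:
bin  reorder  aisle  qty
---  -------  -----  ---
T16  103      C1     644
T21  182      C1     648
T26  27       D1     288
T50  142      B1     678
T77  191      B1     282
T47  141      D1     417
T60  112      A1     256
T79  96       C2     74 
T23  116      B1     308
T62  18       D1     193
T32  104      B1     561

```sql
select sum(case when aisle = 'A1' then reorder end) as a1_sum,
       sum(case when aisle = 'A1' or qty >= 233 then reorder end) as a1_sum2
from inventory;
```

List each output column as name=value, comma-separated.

a1_sum=112, a1_sum2=1118

[a1_sum: aisle = 'A1']
bin=T16: ✗
bin=T21: ✗
bin=T26: ✗
bin=T50: ✗
bin=T77: ✗
bin=T47: ✗
bin=T60: ✓ → 112
bin=T79: ✗
bin=T23: ✗
bin=T62: ✗
bin=T32: ✗
a1_sum = 112
—
[a1_sum2: aisle = 'A1' or qty >= 233]
bin=T16: ✓ → 103
bin=T21: ✓ → 182
bin=T26: ✓ → 27
bin=T50: ✓ → 142
bin=T77: ✓ → 191
bin=T47: ✓ → 141
bin=T60: ✓ → 112
bin=T79: ✗
bin=T23: ✓ → 116
bin=T62: ✗
bin=T32: ✓ → 104
a1_sum2 = 103 + 182 + 27 + 142 + 191 + 141 + 112 + 116 + 104 = 1118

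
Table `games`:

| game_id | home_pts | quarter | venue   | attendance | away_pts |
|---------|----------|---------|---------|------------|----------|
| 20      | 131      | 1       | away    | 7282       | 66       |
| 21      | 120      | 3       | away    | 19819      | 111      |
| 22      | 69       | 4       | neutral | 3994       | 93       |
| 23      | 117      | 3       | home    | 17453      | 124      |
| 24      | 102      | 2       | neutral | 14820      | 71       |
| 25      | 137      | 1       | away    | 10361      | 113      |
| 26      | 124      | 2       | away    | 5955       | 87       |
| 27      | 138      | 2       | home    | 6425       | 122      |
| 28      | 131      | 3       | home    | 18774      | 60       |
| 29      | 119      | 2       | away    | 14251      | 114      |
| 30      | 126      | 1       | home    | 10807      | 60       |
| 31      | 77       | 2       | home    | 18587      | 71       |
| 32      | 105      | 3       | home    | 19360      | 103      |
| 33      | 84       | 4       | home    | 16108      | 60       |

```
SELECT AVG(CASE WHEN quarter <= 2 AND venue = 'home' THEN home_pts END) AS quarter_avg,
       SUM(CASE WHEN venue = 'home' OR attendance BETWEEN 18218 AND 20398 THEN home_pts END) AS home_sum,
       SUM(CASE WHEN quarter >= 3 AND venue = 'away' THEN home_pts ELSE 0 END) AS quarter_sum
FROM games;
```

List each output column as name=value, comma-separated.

quarter_avg=113.6666666667, home_sum=898, quarter_sum=120

[quarter_avg: quarter <= 2 AND venue = 'home']
game_id=20: ✗
game_id=21: ✗
game_id=22: ✗
game_id=23: ✗
game_id=24: ✗
game_id=25: ✗
game_id=26: ✗
game_id=27: ✓ → 138
game_id=28: ✗
game_id=29: ✗
game_id=30: ✓ → 126
game_id=31: ✓ → 77
game_id=32: ✗
game_id=33: ✗
quarter_avg = (138 + 126 + 77) / 3 = 113.6666666667
—
[home_sum: venue = 'home' OR attendance BETWEEN 18218 AND 20398]
game_id=20: ✗
game_id=21: ✓ → 120
game_id=22: ✗
game_id=23: ✓ → 117
game_id=24: ✗
game_id=25: ✗
game_id=26: ✗
game_id=27: ✓ → 138
game_id=28: ✓ → 131
game_id=29: ✗
game_id=30: ✓ → 126
game_id=31: ✓ → 77
game_id=32: ✓ → 105
game_id=33: ✓ → 84
home_sum = 120 + 117 + 138 + 131 + 126 + 77 + 105 + 84 = 898
—
[quarter_sum: quarter >= 3 AND venue = 'away']
game_id=20: ✗
game_id=21: ✓ → 120
game_id=22: ✗
game_id=23: ✗
game_id=24: ✗
game_id=25: ✗
game_id=26: ✗
game_id=27: ✗
game_id=28: ✗
game_id=29: ✗
game_id=30: ✗
game_id=31: ✗
game_id=32: ✗
game_id=33: ✗
quarter_sum = 120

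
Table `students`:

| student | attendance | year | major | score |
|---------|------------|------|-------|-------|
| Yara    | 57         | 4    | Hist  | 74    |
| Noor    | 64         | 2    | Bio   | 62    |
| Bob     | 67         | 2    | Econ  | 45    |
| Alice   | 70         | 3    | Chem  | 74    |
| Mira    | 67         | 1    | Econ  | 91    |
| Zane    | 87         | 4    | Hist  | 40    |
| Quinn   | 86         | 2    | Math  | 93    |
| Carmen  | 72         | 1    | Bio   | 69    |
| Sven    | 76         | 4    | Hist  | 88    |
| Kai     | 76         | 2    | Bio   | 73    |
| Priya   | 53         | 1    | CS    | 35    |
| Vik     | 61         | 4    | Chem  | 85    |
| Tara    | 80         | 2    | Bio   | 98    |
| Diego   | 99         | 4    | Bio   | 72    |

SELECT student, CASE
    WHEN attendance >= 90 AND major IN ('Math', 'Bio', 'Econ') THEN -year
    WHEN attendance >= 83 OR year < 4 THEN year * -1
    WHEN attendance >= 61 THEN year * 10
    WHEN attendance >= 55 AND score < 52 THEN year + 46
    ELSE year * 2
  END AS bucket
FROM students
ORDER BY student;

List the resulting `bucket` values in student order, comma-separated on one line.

student=Alice: attendance >= 83 OR year < 4 → -3
student=Bob: attendance >= 83 OR year < 4 → -2
student=Carmen: attendance >= 83 OR year < 4 → -1
student=Diego: attendance >= 90 AND major IN ('Math', 'Bio', 'Econ') → -4
student=Kai: attendance >= 83 OR year < 4 → -2
student=Mira: attendance >= 83 OR year < 4 → -1
student=Noor: attendance >= 83 OR year < 4 → -2
student=Priya: attendance >= 83 OR year < 4 → -1
student=Quinn: attendance >= 83 OR year < 4 → -2
student=Sven: attendance >= 61 → 40
student=Tara: attendance >= 83 OR year < 4 → -2
student=Vik: attendance >= 61 → 40
student=Yara: ELSE → 8
student=Zane: attendance >= 83 OR year < 4 → -4

-3, -2, -1, -4, -2, -1, -2, -1, -2, 40, -2, 40, 8, -4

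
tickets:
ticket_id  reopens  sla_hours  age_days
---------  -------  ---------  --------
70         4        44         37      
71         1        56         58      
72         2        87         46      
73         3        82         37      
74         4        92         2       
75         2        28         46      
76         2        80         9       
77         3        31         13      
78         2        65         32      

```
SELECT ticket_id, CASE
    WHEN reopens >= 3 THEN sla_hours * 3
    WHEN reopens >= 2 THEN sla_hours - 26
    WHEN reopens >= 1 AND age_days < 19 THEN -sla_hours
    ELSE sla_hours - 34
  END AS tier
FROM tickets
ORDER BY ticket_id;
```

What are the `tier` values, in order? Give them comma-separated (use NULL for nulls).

ticket_id=70: reopens >= 3 → 132
ticket_id=71: ELSE → 22
ticket_id=72: reopens >= 2 → 61
ticket_id=73: reopens >= 3 → 246
ticket_id=74: reopens >= 3 → 276
ticket_id=75: reopens >= 2 → 2
ticket_id=76: reopens >= 2 → 54
ticket_id=77: reopens >= 3 → 93
ticket_id=78: reopens >= 2 → 39

132, 22, 61, 246, 276, 2, 54, 93, 39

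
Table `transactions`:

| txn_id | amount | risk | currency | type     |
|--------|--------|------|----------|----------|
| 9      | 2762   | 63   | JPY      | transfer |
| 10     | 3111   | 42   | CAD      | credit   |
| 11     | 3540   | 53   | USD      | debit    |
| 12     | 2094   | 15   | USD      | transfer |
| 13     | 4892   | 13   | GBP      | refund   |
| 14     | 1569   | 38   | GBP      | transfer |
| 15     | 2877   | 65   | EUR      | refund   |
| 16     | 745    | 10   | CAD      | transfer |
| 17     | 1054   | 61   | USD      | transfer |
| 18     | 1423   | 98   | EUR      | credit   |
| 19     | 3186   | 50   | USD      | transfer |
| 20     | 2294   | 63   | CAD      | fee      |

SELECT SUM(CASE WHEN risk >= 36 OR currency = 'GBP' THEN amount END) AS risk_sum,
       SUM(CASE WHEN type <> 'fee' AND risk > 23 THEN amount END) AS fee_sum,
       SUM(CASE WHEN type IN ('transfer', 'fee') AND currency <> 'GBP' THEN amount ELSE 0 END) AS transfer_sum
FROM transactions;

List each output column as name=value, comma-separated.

[risk_sum: risk >= 36 OR currency = 'GBP']
txn_id=9: ✓ → 2762
txn_id=10: ✓ → 3111
txn_id=11: ✓ → 3540
txn_id=12: ✗
txn_id=13: ✓ → 4892
txn_id=14: ✓ → 1569
txn_id=15: ✓ → 2877
txn_id=16: ✗
txn_id=17: ✓ → 1054
txn_id=18: ✓ → 1423
txn_id=19: ✓ → 3186
txn_id=20: ✓ → 2294
risk_sum = 2762 + 3111 + 3540 + 4892 + 1569 + 2877 + 1054 + 1423 + 3186 + 2294 = 26708
—
[fee_sum: type <> 'fee' AND risk > 23]
txn_id=9: ✓ → 2762
txn_id=10: ✓ → 3111
txn_id=11: ✓ → 3540
txn_id=12: ✗
txn_id=13: ✗
txn_id=14: ✓ → 1569
txn_id=15: ✓ → 2877
txn_id=16: ✗
txn_id=17: ✓ → 1054
txn_id=18: ✓ → 1423
txn_id=19: ✓ → 3186
txn_id=20: ✗
fee_sum = 2762 + 3111 + 3540 + 1569 + 2877 + 1054 + 1423 + 3186 = 19522
—
[transfer_sum: type IN ('transfer', 'fee') AND currency <> 'GBP']
txn_id=9: ✓ → 2762
txn_id=10: ✗
txn_id=11: ✗
txn_id=12: ✓ → 2094
txn_id=13: ✗
txn_id=14: ✗
txn_id=15: ✗
txn_id=16: ✓ → 745
txn_id=17: ✓ → 1054
txn_id=18: ✗
txn_id=19: ✓ → 3186
txn_id=20: ✓ → 2294
transfer_sum = 2762 + 2094 + 745 + 1054 + 3186 + 2294 = 12135

risk_sum=26708, fee_sum=19522, transfer_sum=12135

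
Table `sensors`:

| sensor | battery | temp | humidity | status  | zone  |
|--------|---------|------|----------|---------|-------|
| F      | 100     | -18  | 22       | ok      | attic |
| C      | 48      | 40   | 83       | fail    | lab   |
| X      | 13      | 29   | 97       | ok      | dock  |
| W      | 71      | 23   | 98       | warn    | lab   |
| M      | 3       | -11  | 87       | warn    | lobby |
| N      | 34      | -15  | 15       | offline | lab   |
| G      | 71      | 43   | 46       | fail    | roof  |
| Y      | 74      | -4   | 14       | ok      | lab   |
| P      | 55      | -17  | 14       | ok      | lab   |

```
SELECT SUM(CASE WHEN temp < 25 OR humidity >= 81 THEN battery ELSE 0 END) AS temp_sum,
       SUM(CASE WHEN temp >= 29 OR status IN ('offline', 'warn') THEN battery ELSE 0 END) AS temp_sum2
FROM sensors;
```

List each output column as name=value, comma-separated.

temp_sum=398, temp_sum2=240

[temp_sum: temp < 25 OR humidity >= 81]
sensor=F: ✓ → 100
sensor=C: ✓ → 48
sensor=X: ✓ → 13
sensor=W: ✓ → 71
sensor=M: ✓ → 3
sensor=N: ✓ → 34
sensor=G: ✗
sensor=Y: ✓ → 74
sensor=P: ✓ → 55
temp_sum = 100 + 48 + 13 + 71 + 3 + 34 + 74 + 55 = 398
—
[temp_sum2: temp >= 29 OR status IN ('offline', 'warn')]
sensor=F: ✗
sensor=C: ✓ → 48
sensor=X: ✓ → 13
sensor=W: ✓ → 71
sensor=M: ✓ → 3
sensor=N: ✓ → 34
sensor=G: ✓ → 71
sensor=Y: ✗
sensor=P: ✗
temp_sum2 = 48 + 13 + 71 + 3 + 34 + 71 = 240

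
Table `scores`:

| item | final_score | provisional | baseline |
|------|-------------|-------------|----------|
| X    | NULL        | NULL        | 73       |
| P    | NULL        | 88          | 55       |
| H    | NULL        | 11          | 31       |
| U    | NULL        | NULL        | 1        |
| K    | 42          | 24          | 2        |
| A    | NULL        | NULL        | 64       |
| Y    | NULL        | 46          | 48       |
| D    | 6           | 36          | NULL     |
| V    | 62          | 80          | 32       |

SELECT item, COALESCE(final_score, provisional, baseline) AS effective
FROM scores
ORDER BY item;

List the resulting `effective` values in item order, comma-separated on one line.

64, 6, 11, 42, 88, 1, 62, 73, 46

item=A: final_score=NULL, provisional=NULL, baseline=64 → 64
item=D: final_score=6 → 6
item=H: final_score=NULL, provisional=11 → 11
item=K: final_score=42 → 42
item=P: final_score=NULL, provisional=88 → 88
item=U: final_score=NULL, provisional=NULL, baseline=1 → 1
item=V: final_score=62 → 62
item=X: final_score=NULL, provisional=NULL, baseline=73 → 73
item=Y: final_score=NULL, provisional=46 → 46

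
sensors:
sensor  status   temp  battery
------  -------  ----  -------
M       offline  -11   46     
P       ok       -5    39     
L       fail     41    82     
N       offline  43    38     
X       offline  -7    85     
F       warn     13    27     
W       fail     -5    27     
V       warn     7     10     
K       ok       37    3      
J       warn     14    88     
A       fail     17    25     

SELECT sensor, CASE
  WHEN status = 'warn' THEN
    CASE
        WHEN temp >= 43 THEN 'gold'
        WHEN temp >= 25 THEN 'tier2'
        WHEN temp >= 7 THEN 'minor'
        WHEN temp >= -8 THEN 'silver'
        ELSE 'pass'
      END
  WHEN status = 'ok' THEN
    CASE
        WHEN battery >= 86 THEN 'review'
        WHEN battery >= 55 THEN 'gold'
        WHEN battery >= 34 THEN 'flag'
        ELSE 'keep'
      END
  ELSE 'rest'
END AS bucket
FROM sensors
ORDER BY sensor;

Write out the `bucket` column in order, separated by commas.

rest, minor, minor, keep, rest, rest, rest, flag, minor, rest, rest

sensor=A: status='fail' → outer ELSE → rest
sensor=F: status='warn' → inner[temp >= 7] → minor
sensor=J: status='warn' → inner[temp >= 7] → minor
sensor=K: status='ok' → inner[ELSE] → keep
sensor=L: status='fail' → outer ELSE → rest
sensor=M: status='offline' → outer ELSE → rest
sensor=N: status='offline' → outer ELSE → rest
sensor=P: status='ok' → inner[battery >= 34] → flag
sensor=V: status='warn' → inner[temp >= 7] → minor
sensor=W: status='fail' → outer ELSE → rest
sensor=X: status='offline' → outer ELSE → rest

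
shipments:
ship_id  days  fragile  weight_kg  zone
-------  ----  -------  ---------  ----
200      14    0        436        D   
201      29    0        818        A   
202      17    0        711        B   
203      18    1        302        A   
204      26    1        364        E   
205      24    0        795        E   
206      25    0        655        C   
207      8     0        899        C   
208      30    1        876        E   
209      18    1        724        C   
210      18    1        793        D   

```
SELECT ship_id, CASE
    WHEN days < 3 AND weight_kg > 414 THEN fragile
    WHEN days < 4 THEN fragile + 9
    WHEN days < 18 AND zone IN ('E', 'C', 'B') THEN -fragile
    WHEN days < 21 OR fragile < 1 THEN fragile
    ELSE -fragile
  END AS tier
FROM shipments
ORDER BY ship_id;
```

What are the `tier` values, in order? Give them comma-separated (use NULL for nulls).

0, 0, 0, 1, -1, 0, 0, 0, -1, 1, 1

ship_id=200: days < 21 OR fragile < 1 → 0
ship_id=201: days < 21 OR fragile < 1 → 0
ship_id=202: days < 18 AND zone IN ('E', 'C', 'B') → 0
ship_id=203: days < 21 OR fragile < 1 → 1
ship_id=204: ELSE → -1
ship_id=205: days < 21 OR fragile < 1 → 0
ship_id=206: days < 21 OR fragile < 1 → 0
ship_id=207: days < 18 AND zone IN ('E', 'C', 'B') → 0
ship_id=208: ELSE → -1
ship_id=209: days < 21 OR fragile < 1 → 1
ship_id=210: days < 21 OR fragile < 1 → 1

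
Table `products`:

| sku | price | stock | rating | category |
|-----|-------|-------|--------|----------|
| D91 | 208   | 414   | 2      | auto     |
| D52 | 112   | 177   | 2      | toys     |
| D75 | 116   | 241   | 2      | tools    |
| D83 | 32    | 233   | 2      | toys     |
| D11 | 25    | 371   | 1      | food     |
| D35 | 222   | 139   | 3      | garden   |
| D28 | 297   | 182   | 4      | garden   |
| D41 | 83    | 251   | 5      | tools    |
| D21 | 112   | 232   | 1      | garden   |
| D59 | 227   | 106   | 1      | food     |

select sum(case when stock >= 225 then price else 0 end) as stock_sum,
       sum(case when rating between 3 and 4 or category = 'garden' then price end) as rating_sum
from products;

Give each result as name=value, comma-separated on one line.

[stock_sum: stock >= 225]
sku=D91: ✓ → 208
sku=D52: ✗
sku=D75: ✓ → 116
sku=D83: ✓ → 32
sku=D11: ✓ → 25
sku=D35: ✗
sku=D28: ✗
sku=D41: ✓ → 83
sku=D21: ✓ → 112
sku=D59: ✗
stock_sum = 208 + 116 + 32 + 25 + 83 + 112 = 576
—
[rating_sum: rating between 3 and 4 or category = 'garden']
sku=D91: ✗
sku=D52: ✗
sku=D75: ✗
sku=D83: ✗
sku=D11: ✗
sku=D35: ✓ → 222
sku=D28: ✓ → 297
sku=D41: ✗
sku=D21: ✓ → 112
sku=D59: ✗
rating_sum = 222 + 297 + 112 = 631

stock_sum=576, rating_sum=631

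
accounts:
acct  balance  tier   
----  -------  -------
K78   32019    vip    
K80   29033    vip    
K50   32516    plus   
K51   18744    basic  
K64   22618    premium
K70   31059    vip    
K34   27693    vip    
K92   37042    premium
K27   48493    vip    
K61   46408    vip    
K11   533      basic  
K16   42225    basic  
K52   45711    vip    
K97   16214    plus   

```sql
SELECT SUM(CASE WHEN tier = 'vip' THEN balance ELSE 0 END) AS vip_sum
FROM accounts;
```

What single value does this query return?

260416

acct=K78: ✓ → 32019
acct=K80: ✓ → 29033
acct=K50: ✗
acct=K51: ✗
acct=K64: ✗
acct=K70: ✓ → 31059
acct=K34: ✓ → 27693
acct=K92: ✗
acct=K27: ✓ → 48493
acct=K61: ✓ → 46408
acct=K11: ✗
acct=K16: ✗
acct=K52: ✓ → 45711
acct=K97: ✗
vip_sum = 32019 + 29033 + 31059 + 27693 + 48493 + 46408 + 45711 = 260416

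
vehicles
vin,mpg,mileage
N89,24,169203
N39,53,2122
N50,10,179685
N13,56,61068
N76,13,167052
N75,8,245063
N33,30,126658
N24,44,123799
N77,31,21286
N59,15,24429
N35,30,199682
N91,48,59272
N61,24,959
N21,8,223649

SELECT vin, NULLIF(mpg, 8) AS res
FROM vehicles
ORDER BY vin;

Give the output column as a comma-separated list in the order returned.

vin=N13: mpg=56 vs 8: differ → 56
vin=N21: mpg=8 vs 8: equal → NULL
vin=N24: mpg=44 vs 8: differ → 44
vin=N33: mpg=30 vs 8: differ → 30
vin=N35: mpg=30 vs 8: differ → 30
vin=N39: mpg=53 vs 8: differ → 53
vin=N50: mpg=10 vs 8: differ → 10
vin=N59: mpg=15 vs 8: differ → 15
vin=N61: mpg=24 vs 8: differ → 24
vin=N75: mpg=8 vs 8: equal → NULL
vin=N76: mpg=13 vs 8: differ → 13
vin=N77: mpg=31 vs 8: differ → 31
vin=N89: mpg=24 vs 8: differ → 24
vin=N91: mpg=48 vs 8: differ → 48

56, NULL, 44, 30, 30, 53, 10, 15, 24, NULL, 13, 31, 24, 48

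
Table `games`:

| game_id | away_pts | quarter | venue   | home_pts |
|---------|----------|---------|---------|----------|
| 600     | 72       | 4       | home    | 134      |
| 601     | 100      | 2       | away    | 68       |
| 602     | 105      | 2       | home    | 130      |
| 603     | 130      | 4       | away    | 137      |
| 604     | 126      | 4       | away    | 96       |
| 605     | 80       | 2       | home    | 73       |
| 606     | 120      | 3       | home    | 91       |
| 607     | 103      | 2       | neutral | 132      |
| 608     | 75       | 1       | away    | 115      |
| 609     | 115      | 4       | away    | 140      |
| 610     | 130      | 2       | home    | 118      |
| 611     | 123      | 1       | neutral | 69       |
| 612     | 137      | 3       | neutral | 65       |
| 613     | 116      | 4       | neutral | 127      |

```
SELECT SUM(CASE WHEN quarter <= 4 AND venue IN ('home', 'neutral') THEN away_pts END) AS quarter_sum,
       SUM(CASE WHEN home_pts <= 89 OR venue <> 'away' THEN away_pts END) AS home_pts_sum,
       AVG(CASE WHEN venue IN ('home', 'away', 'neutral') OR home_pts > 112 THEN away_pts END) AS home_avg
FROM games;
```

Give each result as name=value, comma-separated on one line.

quarter_sum=986, home_pts_sum=1086, home_avg=109.4285714286

[quarter_sum: quarter <= 4 AND venue IN ('home', 'neutral')]
game_id=600: ✓ → 72
game_id=601: ✗
game_id=602: ✓ → 105
game_id=603: ✗
game_id=604: ✗
game_id=605: ✓ → 80
game_id=606: ✓ → 120
game_id=607: ✓ → 103
game_id=608: ✗
game_id=609: ✗
game_id=610: ✓ → 130
game_id=611: ✓ → 123
game_id=612: ✓ → 137
game_id=613: ✓ → 116
quarter_sum = 72 + 105 + 80 + 120 + 103 + 130 + 123 + 137 + 116 = 986
—
[home_pts_sum: home_pts <= 89 OR venue <> 'away']
game_id=600: ✓ → 72
game_id=601: ✓ → 100
game_id=602: ✓ → 105
game_id=603: ✗
game_id=604: ✗
game_id=605: ✓ → 80
game_id=606: ✓ → 120
game_id=607: ✓ → 103
game_id=608: ✗
game_id=609: ✗
game_id=610: ✓ → 130
game_id=611: ✓ → 123
game_id=612: ✓ → 137
game_id=613: ✓ → 116
home_pts_sum = 72 + 100 + 105 + 80 + 120 + 103 + 130 + 123 + 137 + 116 = 1086
—
[home_avg: venue IN ('home', 'away', 'neutral') OR home_pts > 112]
game_id=600: ✓ → 72
game_id=601: ✓ → 100
game_id=602: ✓ → 105
game_id=603: ✓ → 130
game_id=604: ✓ → 126
game_id=605: ✓ → 80
game_id=606: ✓ → 120
game_id=607: ✓ → 103
game_id=608: ✓ → 75
game_id=609: ✓ → 115
game_id=610: ✓ → 130
game_id=611: ✓ → 123
game_id=612: ✓ → 137
game_id=613: ✓ → 116
home_avg = (72 + 100 + 105 + 130 + 126 + 80 + 120 + 103 + 75 + 115 + 130 + 123 + 137 + 116) / 14 = 109.4285714286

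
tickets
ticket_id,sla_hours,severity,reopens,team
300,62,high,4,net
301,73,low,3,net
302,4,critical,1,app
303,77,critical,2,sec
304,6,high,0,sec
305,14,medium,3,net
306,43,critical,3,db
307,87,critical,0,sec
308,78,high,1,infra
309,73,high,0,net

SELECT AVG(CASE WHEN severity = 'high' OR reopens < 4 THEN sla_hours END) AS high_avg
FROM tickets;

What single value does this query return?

ticket_id=300: ✓ → 62
ticket_id=301: ✓ → 73
ticket_id=302: ✓ → 4
ticket_id=303: ✓ → 77
ticket_id=304: ✓ → 6
ticket_id=305: ✓ → 14
ticket_id=306: ✓ → 43
ticket_id=307: ✓ → 87
ticket_id=308: ✓ → 78
ticket_id=309: ✓ → 73
high_avg = (62 + 73 + 4 + 77 + 6 + 14 + 43 + 87 + 78 + 73) / 10 = 51.7

51.7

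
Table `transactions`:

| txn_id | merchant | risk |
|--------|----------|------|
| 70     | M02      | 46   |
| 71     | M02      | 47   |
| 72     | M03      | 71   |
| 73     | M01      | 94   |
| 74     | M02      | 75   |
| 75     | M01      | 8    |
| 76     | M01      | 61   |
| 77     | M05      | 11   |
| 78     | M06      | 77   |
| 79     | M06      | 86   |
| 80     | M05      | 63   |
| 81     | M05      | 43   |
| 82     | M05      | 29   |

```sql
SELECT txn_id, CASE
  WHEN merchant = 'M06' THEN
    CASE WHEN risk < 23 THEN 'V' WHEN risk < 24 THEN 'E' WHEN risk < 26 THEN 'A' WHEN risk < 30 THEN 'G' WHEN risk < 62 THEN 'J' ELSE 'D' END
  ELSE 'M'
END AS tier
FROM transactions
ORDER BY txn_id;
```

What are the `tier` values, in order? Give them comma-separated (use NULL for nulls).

txn_id=70: merchant='M02' → outer ELSE → M
txn_id=71: merchant='M02' → outer ELSE → M
txn_id=72: merchant='M03' → outer ELSE → M
txn_id=73: merchant='M01' → outer ELSE → M
txn_id=74: merchant='M02' → outer ELSE → M
txn_id=75: merchant='M01' → outer ELSE → M
txn_id=76: merchant='M01' → outer ELSE → M
txn_id=77: merchant='M05' → outer ELSE → M
txn_id=78: merchant='M06' → inner[ELSE] → D
txn_id=79: merchant='M06' → inner[ELSE] → D
txn_id=80: merchant='M05' → outer ELSE → M
txn_id=81: merchant='M05' → outer ELSE → M
txn_id=82: merchant='M05' → outer ELSE → M

M, M, M, M, M, M, M, M, D, D, M, M, M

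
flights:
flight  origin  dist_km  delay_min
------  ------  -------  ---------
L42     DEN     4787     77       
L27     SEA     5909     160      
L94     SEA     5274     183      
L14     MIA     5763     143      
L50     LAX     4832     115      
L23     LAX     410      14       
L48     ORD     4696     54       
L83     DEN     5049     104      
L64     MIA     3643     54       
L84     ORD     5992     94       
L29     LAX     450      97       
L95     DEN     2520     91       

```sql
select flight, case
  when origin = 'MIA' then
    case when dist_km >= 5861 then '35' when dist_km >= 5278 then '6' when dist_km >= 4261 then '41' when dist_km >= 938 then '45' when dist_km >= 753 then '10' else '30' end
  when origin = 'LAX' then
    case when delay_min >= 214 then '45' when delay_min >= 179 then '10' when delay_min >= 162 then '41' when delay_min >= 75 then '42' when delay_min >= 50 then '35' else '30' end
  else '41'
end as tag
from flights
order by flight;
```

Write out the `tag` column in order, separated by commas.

flight=L14: origin='MIA' → inner[dist_km >= 5278] → 6
flight=L23: origin='LAX' → inner[ELSE] → 30
flight=L27: origin='SEA' → outer ELSE → 41
flight=L29: origin='LAX' → inner[delay_min >= 75] → 42
flight=L42: origin='DEN' → outer ELSE → 41
flight=L48: origin='ORD' → outer ELSE → 41
flight=L50: origin='LAX' → inner[delay_min >= 75] → 42
flight=L64: origin='MIA' → inner[dist_km >= 938] → 45
flight=L83: origin='DEN' → outer ELSE → 41
flight=L84: origin='ORD' → outer ELSE → 41
flight=L94: origin='SEA' → outer ELSE → 41
flight=L95: origin='DEN' → outer ELSE → 41

6, 30, 41, 42, 41, 41, 42, 45, 41, 41, 41, 41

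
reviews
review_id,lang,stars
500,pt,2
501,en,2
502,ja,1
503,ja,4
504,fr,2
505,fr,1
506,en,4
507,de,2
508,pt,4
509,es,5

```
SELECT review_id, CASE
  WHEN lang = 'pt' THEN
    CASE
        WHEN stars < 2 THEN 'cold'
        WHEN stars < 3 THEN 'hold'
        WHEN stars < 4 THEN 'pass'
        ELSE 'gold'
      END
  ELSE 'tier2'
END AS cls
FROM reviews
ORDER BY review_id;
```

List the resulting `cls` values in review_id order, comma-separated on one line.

hold, tier2, tier2, tier2, tier2, tier2, tier2, tier2, gold, tier2

review_id=500: lang='pt' → inner[stars < 3] → hold
review_id=501: lang='en' → outer ELSE → tier2
review_id=502: lang='ja' → outer ELSE → tier2
review_id=503: lang='ja' → outer ELSE → tier2
review_id=504: lang='fr' → outer ELSE → tier2
review_id=505: lang='fr' → outer ELSE → tier2
review_id=506: lang='en' → outer ELSE → tier2
review_id=507: lang='de' → outer ELSE → tier2
review_id=508: lang='pt' → inner[ELSE] → gold
review_id=509: lang='es' → outer ELSE → tier2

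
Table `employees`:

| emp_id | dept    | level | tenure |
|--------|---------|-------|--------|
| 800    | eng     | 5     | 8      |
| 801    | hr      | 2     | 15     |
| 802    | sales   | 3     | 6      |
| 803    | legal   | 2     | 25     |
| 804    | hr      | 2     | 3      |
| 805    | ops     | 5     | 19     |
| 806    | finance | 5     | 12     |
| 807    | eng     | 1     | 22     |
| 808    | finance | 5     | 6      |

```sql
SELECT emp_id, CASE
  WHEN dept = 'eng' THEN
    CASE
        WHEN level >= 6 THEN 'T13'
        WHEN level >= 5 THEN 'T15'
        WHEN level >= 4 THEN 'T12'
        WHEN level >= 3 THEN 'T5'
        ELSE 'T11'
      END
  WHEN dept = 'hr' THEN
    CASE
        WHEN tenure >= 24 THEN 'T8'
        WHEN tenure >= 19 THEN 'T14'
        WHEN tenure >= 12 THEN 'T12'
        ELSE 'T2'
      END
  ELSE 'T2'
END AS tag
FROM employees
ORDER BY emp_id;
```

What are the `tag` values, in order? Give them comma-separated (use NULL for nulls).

T15, T12, T2, T2, T2, T2, T2, T11, T2

emp_id=800: dept='eng' → inner[level >= 5] → T15
emp_id=801: dept='hr' → inner[tenure >= 12] → T12
emp_id=802: dept='sales' → outer ELSE → T2
emp_id=803: dept='legal' → outer ELSE → T2
emp_id=804: dept='hr' → inner[ELSE] → T2
emp_id=805: dept='ops' → outer ELSE → T2
emp_id=806: dept='finance' → outer ELSE → T2
emp_id=807: dept='eng' → inner[ELSE] → T11
emp_id=808: dept='finance' → outer ELSE → T2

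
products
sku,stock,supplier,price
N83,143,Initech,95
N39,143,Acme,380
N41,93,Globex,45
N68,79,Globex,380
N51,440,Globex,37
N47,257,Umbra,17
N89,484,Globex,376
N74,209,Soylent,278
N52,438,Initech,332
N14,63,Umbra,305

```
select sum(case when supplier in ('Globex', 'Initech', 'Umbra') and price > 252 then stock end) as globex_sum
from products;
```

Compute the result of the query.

sku=N83: ✗
sku=N39: ✗
sku=N41: ✗
sku=N68: ✓ → 79
sku=N51: ✗
sku=N47: ✗
sku=N89: ✓ → 484
sku=N74: ✗
sku=N52: ✓ → 438
sku=N14: ✓ → 63
globex_sum = 79 + 484 + 438 + 63 = 1064

1064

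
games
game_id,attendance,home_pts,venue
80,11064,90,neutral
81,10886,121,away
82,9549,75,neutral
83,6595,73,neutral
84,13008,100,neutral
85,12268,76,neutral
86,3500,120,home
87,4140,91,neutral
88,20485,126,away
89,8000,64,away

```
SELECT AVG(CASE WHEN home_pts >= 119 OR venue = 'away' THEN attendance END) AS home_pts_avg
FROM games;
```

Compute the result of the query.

game_id=80: ✗
game_id=81: ✓ → 10886
game_id=82: ✗
game_id=83: ✗
game_id=84: ✗
game_id=85: ✗
game_id=86: ✓ → 3500
game_id=87: ✗
game_id=88: ✓ → 20485
game_id=89: ✓ → 8000
home_pts_avg = (10886 + 3500 + 20485 + 8000) / 4 = 10717.75

10717.75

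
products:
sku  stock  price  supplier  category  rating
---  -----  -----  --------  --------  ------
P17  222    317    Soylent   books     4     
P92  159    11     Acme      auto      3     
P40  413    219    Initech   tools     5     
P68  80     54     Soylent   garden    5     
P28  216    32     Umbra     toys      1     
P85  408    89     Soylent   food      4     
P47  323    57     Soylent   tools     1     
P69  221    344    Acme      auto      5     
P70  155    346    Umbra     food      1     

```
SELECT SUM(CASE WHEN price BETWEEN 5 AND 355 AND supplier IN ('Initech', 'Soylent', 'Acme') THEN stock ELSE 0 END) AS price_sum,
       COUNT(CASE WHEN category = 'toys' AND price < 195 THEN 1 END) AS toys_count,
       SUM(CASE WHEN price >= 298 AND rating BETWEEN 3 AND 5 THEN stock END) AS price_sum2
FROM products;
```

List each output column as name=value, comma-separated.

[price_sum: price BETWEEN 5 AND 355 AND supplier IN ('Initech', 'Soylent', 'Acme')]
sku=P17: ✓ → 222
sku=P92: ✓ → 159
sku=P40: ✓ → 413
sku=P68: ✓ → 80
sku=P28: ✗
sku=P85: ✓ → 408
sku=P47: ✓ → 323
sku=P69: ✓ → 221
sku=P70: ✗
price_sum = 222 + 159 + 413 + 80 + 408 + 323 + 221 = 1826
—
[toys_count: category = 'toys' AND price < 195]
sku=P17: ✗
sku=P92: ✗
sku=P40: ✗
sku=P68: ✗
sku=P28: ✓ → 1
sku=P85: ✗
sku=P47: ✗
sku=P69: ✗
sku=P70: ✗
toys_count = COUNT(1) = 1
—
[price_sum2: price >= 298 AND rating BETWEEN 3 AND 5]
sku=P17: ✓ → 222
sku=P92: ✗
sku=P40: ✗
sku=P68: ✗
sku=P28: ✗
sku=P85: ✗
sku=P47: ✗
sku=P69: ✓ → 221
sku=P70: ✗
price_sum2 = 222 + 221 = 443

price_sum=1826, toys_count=1, price_sum2=443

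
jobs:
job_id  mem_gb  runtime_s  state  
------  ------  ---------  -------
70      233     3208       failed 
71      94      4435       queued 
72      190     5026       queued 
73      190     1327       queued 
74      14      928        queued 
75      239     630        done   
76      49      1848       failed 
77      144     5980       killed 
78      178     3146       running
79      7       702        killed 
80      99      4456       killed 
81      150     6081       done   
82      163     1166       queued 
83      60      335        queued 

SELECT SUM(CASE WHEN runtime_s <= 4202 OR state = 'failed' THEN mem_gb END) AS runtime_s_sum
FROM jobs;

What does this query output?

1133

job_id=70: ✓ → 233
job_id=71: ✗
job_id=72: ✗
job_id=73: ✓ → 190
job_id=74: ✓ → 14
job_id=75: ✓ → 239
job_id=76: ✓ → 49
job_id=77: ✗
job_id=78: ✓ → 178
job_id=79: ✓ → 7
job_id=80: ✗
job_id=81: ✗
job_id=82: ✓ → 163
job_id=83: ✓ → 60
runtime_s_sum = 233 + 190 + 14 + 239 + 49 + 178 + 7 + 163 + 60 = 1133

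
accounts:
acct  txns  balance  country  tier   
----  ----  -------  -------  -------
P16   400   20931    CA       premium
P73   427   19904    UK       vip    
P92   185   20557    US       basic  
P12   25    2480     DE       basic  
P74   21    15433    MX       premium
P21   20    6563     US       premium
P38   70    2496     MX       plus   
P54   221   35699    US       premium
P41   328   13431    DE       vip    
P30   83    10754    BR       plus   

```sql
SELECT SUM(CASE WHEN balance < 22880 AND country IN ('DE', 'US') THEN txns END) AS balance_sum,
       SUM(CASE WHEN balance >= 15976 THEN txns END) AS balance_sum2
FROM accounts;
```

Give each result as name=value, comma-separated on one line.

[balance_sum: balance < 22880 AND country IN ('DE', 'US')]
acct=P16: ✗
acct=P73: ✗
acct=P92: ✓ → 185
acct=P12: ✓ → 25
acct=P74: ✗
acct=P21: ✓ → 20
acct=P38: ✗
acct=P54: ✗
acct=P41: ✓ → 328
acct=P30: ✗
balance_sum = 185 + 25 + 20 + 328 = 558
—
[balance_sum2: balance >= 15976]
acct=P16: ✓ → 400
acct=P73: ✓ → 427
acct=P92: ✓ → 185
acct=P12: ✗
acct=P74: ✗
acct=P21: ✗
acct=P38: ✗
acct=P54: ✓ → 221
acct=P41: ✗
acct=P30: ✗
balance_sum2 = 400 + 427 + 185 + 221 = 1233

balance_sum=558, balance_sum2=1233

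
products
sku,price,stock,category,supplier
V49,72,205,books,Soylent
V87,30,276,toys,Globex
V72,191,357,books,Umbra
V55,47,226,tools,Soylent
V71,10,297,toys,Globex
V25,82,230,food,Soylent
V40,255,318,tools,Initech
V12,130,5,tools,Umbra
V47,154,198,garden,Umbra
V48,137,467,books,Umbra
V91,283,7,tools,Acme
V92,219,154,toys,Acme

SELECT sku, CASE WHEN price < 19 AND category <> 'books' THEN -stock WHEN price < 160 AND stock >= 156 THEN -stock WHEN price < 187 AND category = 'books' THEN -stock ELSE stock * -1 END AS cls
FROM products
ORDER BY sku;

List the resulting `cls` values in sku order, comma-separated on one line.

-5, -230, -318, -198, -467, -205, -226, -297, -357, -276, -7, -154

sku=V12: ELSE → -5
sku=V25: price < 160 AND stock >= 156 → -230
sku=V40: ELSE → -318
sku=V47: price < 160 AND stock >= 156 → -198
sku=V48: price < 160 AND stock >= 156 → -467
sku=V49: price < 160 AND stock >= 156 → -205
sku=V55: price < 160 AND stock >= 156 → -226
sku=V71: price < 19 AND category <> 'books' → -297
sku=V72: ELSE → -357
sku=V87: price < 160 AND stock >= 156 → -276
sku=V91: ELSE → -7
sku=V92: ELSE → -154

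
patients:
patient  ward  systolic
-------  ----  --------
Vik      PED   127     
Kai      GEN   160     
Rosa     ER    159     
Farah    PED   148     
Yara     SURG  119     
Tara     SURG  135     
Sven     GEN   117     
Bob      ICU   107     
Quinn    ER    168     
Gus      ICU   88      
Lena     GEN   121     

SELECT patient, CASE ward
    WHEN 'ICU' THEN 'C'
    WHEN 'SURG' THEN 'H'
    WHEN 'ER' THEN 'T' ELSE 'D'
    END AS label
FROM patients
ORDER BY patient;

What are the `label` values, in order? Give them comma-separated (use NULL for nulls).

patient=Bob: ward='ICU' → C
patient=Farah: ELSE → D
patient=Gus: ward='ICU' → C
patient=Kai: ELSE → D
patient=Lena: ELSE → D
patient=Quinn: ward='ER' → T
patient=Rosa: ward='ER' → T
patient=Sven: ELSE → D
patient=Tara: ward='SURG' → H
patient=Vik: ELSE → D
patient=Yara: ward='SURG' → H

C, D, C, D, D, T, T, D, H, D, H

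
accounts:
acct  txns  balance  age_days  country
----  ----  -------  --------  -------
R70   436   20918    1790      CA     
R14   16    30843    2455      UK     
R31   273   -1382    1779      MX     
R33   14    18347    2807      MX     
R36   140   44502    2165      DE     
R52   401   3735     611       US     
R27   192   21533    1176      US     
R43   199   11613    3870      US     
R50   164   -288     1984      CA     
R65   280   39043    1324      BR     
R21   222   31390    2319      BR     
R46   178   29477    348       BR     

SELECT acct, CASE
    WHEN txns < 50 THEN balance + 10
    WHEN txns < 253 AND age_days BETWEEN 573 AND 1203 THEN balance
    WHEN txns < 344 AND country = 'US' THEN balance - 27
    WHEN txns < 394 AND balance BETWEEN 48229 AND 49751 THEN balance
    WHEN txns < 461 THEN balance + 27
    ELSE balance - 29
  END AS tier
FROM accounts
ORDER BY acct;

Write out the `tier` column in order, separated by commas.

30853, 31417, 21533, -1355, 18357, 44529, 11586, 29504, -261, 3762, 39070, 20945

acct=R14: txns < 50 → 30853
acct=R21: txns < 461 → 31417
acct=R27: txns < 253 AND age_days BETWEEN 573 AND 1203 → 21533
acct=R31: txns < 461 → -1355
acct=R33: txns < 50 → 18357
acct=R36: txns < 461 → 44529
acct=R43: txns < 344 AND country = 'US' → 11586
acct=R46: txns < 461 → 29504
acct=R50: txns < 461 → -261
acct=R52: txns < 461 → 3762
acct=R65: txns < 461 → 39070
acct=R70: txns < 461 → 20945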